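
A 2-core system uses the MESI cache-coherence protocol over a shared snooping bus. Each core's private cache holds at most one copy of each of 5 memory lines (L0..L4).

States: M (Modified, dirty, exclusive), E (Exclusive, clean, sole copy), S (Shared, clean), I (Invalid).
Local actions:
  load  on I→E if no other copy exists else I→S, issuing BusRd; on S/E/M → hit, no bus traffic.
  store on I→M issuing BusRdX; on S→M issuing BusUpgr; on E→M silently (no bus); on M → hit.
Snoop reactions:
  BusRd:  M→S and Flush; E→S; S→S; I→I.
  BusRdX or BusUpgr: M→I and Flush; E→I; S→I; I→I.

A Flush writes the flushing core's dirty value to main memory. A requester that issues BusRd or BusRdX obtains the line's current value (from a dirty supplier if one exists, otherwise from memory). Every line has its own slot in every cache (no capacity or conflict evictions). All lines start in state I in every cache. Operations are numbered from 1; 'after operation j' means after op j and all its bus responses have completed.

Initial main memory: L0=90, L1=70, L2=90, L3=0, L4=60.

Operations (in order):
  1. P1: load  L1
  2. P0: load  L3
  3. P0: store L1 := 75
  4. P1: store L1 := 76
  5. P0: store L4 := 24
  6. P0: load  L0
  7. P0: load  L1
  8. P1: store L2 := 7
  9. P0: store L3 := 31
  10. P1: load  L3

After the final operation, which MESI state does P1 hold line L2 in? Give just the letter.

step 1: P1: load  L1  ⟶  IE  (L1)  txn=BusRd  M[L1]=70
step 2: P0: load  L3  ⟶  EI  (L3)  txn=BusRd  M[L3]=0
step 3: P0: store L1 := 75  ⟶  MI  (L1)  txn=BusRdX  M[L1]=70
step 4: P1: store L1 := 76  ⟶  IM  (L1)  txn=BusRdX+Flush  M[L1]=75
step 5: P0: store L4 := 24  ⟶  MI  (L4)  txn=BusRdX  M[L4]=60
step 6: P0: load  L0  ⟶  EI  (L0)  txn=BusRd  M[L0]=90
step 7: P0: load  L1  ⟶  SS  (L1)  txn=BusRd+Flush  M[L1]=76
step 8: P1: store L2 := 7  ⟶  IM  (L2)  txn=BusRdX  M[L2]=90
step 9: P0: store L3 := 31  ⟶  MI  (L3)  txn=∅  M[L3]=0
step 10: P1: load  L3  ⟶  SS  (L3)  txn=BusRd+Flush  M[L3]=31

state = M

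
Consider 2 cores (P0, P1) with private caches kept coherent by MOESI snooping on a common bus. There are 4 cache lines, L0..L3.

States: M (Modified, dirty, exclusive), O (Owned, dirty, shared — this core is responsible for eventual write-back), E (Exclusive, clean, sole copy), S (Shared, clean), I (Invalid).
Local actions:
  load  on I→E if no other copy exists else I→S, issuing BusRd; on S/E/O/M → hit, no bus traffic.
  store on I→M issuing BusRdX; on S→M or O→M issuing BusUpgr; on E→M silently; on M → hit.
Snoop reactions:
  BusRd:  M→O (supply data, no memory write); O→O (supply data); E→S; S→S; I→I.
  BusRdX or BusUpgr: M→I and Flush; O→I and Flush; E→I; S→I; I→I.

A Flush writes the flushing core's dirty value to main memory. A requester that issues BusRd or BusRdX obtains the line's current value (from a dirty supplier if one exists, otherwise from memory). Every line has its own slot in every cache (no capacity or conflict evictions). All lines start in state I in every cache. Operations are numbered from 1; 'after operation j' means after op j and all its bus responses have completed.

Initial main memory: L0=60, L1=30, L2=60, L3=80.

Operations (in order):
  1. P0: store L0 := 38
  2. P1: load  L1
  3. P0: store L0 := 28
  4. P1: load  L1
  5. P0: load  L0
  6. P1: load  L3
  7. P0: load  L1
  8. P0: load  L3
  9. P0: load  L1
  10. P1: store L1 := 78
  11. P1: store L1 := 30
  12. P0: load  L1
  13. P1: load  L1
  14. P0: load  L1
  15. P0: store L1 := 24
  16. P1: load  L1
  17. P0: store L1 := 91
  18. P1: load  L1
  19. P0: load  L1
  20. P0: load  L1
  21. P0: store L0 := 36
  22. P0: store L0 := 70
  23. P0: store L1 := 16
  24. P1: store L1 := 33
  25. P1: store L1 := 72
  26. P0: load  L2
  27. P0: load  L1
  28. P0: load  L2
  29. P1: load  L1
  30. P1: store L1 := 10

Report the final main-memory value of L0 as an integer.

memory[L0] = 60

step 1: P0: store L0 := 38  ⟶  MI  (L0)  txn=BusRdX  M[L0]=60
step 2: P1: load  L1  ⟶  IE  (L1)  txn=BusRd  M[L1]=30
step 3: P0: store L0 := 28  ⟶  MI  (L0)  txn=∅  M[L0]=60
step 4: P1: load  L1  ⟶  IE  (L1)  txn=∅  M[L1]=30
step 5: P0: load  L0  ⟶  MI  (L0)  txn=∅  M[L0]=60
step 6: P1: load  L3  ⟶  IE  (L3)  txn=BusRd  M[L3]=80
step 7: P0: load  L1  ⟶  SS  (L1)  txn=BusRd  M[L1]=30
step 8: P0: load  L3  ⟶  SS  (L3)  txn=BusRd  M[L3]=80
step 9: P0: load  L1  ⟶  SS  (L1)  txn=∅  M[L1]=30
step 10: P1: store L1 := 78  ⟶  IM  (L1)  txn=BusUpgr  M[L1]=30
step 11: P1: store L1 := 30  ⟶  IM  (L1)  txn=∅  M[L1]=30
step 12: P0: load  L1  ⟶  SO  (L1)  txn=BusRd  M[L1]=30
step 13: P1: load  L1  ⟶  SO  (L1)  txn=∅  M[L1]=30
step 14: P0: load  L1  ⟶  SO  (L1)  txn=∅  M[L1]=30
step 15: P0: store L1 := 24  ⟶  MI  (L1)  txn=BusUpgr+Flush  M[L1]=30
step 16: P1: load  L1  ⟶  OS  (L1)  txn=BusRd  M[L1]=30
step 17: P0: store L1 := 91  ⟶  MI  (L1)  txn=BusUpgr  M[L1]=30
step 18: P1: load  L1  ⟶  OS  (L1)  txn=BusRd  M[L1]=30
step 19: P0: load  L1  ⟶  OS  (L1)  txn=∅  M[L1]=30
step 20: P0: load  L1  ⟶  OS  (L1)  txn=∅  M[L1]=30
step 21: P0: store L0 := 36  ⟶  MI  (L0)  txn=∅  M[L0]=60
step 22: P0: store L0 := 70  ⟶  MI  (L0)  txn=∅  M[L0]=60
step 23: P0: store L1 := 16  ⟶  MI  (L1)  txn=BusUpgr  M[L1]=30
step 24: P1: store L1 := 33  ⟶  IM  (L1)  txn=BusRdX+Flush  M[L1]=16
step 25: P1: store L1 := 72  ⟶  IM  (L1)  txn=∅  M[L1]=16
step 26: P0: load  L2  ⟶  EI  (L2)  txn=BusRd  M[L2]=60
step 27: P0: load  L1  ⟶  SO  (L1)  txn=BusRd  M[L1]=16
step 28: P0: load  L2  ⟶  EI  (L2)  txn=∅  M[L2]=60
step 29: P1: load  L1  ⟶  SO  (L1)  txn=∅  M[L1]=16
step 30: P1: store L1 := 10  ⟶  IM  (L1)  txn=BusUpgr  M[L1]=16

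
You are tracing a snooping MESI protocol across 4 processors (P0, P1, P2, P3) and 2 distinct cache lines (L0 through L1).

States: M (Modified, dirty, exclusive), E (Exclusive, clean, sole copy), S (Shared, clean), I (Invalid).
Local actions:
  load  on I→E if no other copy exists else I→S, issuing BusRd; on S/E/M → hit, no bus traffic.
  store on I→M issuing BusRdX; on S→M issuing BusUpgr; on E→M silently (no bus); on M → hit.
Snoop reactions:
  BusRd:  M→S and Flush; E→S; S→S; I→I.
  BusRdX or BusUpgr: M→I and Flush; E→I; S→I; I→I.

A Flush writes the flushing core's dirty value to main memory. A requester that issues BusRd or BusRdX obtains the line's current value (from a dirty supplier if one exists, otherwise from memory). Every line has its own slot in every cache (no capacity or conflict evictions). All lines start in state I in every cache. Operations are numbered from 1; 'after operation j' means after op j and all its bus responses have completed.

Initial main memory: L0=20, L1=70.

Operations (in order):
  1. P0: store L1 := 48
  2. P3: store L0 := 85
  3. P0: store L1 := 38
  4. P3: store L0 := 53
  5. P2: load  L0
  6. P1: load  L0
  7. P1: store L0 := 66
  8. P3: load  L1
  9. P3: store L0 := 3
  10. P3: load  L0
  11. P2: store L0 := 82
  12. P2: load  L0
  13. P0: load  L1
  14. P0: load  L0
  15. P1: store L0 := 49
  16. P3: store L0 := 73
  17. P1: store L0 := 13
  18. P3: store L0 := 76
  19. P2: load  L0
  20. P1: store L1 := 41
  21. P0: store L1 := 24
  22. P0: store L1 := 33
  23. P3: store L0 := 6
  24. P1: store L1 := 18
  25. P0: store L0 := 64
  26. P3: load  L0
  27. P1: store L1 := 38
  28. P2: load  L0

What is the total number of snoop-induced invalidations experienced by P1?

step 1: P0: store L1 := 48  ⟶  MIII  (L1)  txn=BusRdX  M[L1]=70
step 2: P3: store L0 := 85  ⟶  IIIM  (L0)  txn=BusRdX  M[L0]=20
step 3: P0: store L1 := 38  ⟶  MIII  (L1)  txn=∅  M[L1]=70
step 4: P3: store L0 := 53  ⟶  IIIM  (L0)  txn=∅  M[L0]=20
step 5: P2: load  L0  ⟶  IISS  (L0)  txn=BusRd+Flush  M[L0]=53
step 6: P1: load  L0  ⟶  ISSS  (L0)  txn=BusRd  M[L0]=53
step 7: P1: store L0 := 66  ⟶  IMII  (L0)  txn=BusUpgr  M[L0]=53
step 8: P3: load  L1  ⟶  SIIS  (L1)  txn=BusRd+Flush  M[L1]=38
step 9: P3: store L0 := 3  ⟶  IIIM  (L0)  txn=BusRdX+Flush  M[L0]=66
step 10: P3: load  L0  ⟶  IIIM  (L0)  txn=∅  M[L0]=66
step 11: P2: store L0 := 82  ⟶  IIMI  (L0)  txn=BusRdX+Flush  M[L0]=3
step 12: P2: load  L0  ⟶  IIMI  (L0)  txn=∅  M[L0]=3
step 13: P0: load  L1  ⟶  SIIS  (L1)  txn=∅  M[L1]=38
step 14: P0: load  L0  ⟶  SISI  (L0)  txn=BusRd+Flush  M[L0]=82
step 15: P1: store L0 := 49  ⟶  IMII  (L0)  txn=BusRdX  M[L0]=82
step 16: P3: store L0 := 73  ⟶  IIIM  (L0)  txn=BusRdX+Flush  M[L0]=49
step 17: P1: store L0 := 13  ⟶  IMII  (L0)  txn=BusRdX+Flush  M[L0]=73
step 18: P3: store L0 := 76  ⟶  IIIM  (L0)  txn=BusRdX+Flush  M[L0]=13
step 19: P2: load  L0  ⟶  IISS  (L0)  txn=BusRd+Flush  M[L0]=76
step 20: P1: store L1 := 41  ⟶  IMII  (L1)  txn=BusRdX  M[L1]=38
step 21: P0: store L1 := 24  ⟶  MIII  (L1)  txn=BusRdX+Flush  M[L1]=41
step 22: P0: store L1 := 33  ⟶  MIII  (L1)  txn=∅  M[L1]=41
step 23: P3: store L0 := 6  ⟶  IIIM  (L0)  txn=BusUpgr  M[L0]=76
step 24: P1: store L1 := 18  ⟶  IMII  (L1)  txn=BusRdX+Flush  M[L1]=33
step 25: P0: store L0 := 64  ⟶  MIII  (L0)  txn=BusRdX+Flush  M[L0]=6
step 26: P3: load  L0  ⟶  SIIS  (L0)  txn=BusRd+Flush  M[L0]=64
step 27: P1: store L1 := 38  ⟶  IMII  (L1)  txn=∅  M[L1]=33
step 28: P2: load  L0  ⟶  SISS  (L0)  txn=BusRd  M[L0]=64

invalidations = 4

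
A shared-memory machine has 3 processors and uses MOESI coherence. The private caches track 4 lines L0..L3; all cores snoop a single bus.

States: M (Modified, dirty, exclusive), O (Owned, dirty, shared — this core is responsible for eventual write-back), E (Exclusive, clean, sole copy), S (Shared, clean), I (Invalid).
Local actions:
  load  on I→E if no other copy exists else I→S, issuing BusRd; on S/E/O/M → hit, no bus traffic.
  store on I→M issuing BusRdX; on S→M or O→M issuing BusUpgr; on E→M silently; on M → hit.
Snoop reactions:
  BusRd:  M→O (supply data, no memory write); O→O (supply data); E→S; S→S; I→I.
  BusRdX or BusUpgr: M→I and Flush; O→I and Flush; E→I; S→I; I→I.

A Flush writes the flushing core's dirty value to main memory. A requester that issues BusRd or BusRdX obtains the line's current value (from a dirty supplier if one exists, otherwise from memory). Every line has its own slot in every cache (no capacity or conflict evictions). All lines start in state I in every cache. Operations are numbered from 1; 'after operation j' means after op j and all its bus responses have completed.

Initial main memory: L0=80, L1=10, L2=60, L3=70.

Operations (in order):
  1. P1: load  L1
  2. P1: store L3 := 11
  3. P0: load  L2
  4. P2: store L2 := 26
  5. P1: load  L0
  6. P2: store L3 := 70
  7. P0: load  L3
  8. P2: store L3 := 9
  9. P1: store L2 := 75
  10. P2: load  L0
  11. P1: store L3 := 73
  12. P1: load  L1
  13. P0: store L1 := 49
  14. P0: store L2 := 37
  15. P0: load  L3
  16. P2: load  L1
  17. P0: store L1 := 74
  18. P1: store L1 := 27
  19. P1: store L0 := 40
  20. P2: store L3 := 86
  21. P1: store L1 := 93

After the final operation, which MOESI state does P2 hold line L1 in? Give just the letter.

  op1 P1: load  L1 → I/E/I on L1; bus BusRd; mem=10
  op2 P1: store L3 := 11 → I/M/I on L3; bus BusRdX; mem=70
  op3 P0: load  L2 → E/I/I on L2; bus BusRd; mem=60
  op4 P2: store L2 := 26 → I/I/M on L2; bus BusRdX; mem=60
  op5 P1: load  L0 → I/E/I on L0; bus BusRd; mem=80
  op6 P2: store L3 := 70 → I/I/M on L3; bus BusRdX Flush; mem=11
  op7 P0: load  L3 → S/I/O on L3; bus BusRd; mem=11
  op8 P2: store L3 := 9 → I/I/M on L3; bus BusUpgr; mem=11
  op9 P1: store L2 := 75 → I/M/I on L2; bus BusRdX Flush; mem=26
  op10 P2: load  L0 → I/S/S on L0; bus BusRd; mem=80
  op11 P1: store L3 := 73 → I/M/I on L3; bus BusRdX Flush; mem=9
  op12 P1: load  L1 → I/E/I on L1; bus (none); mem=10
  op13 P0: store L1 := 49 → M/I/I on L1; bus BusRdX; mem=10
  op14 P0: store L2 := 37 → M/I/I on L2; bus BusRdX Flush; mem=75
  op15 P0: load  L3 → S/O/I on L3; bus BusRd; mem=9
  op16 P2: load  L1 → O/I/S on L1; bus BusRd; mem=10
  op17 P0: store L1 := 74 → M/I/I on L1; bus BusUpgr; mem=10
  op18 P1: store L1 := 27 → I/M/I on L1; bus BusRdX Flush; mem=74
  op19 P1: store L0 := 40 → I/M/I on L0; bus BusUpgr; mem=80
  op20 P2: store L3 := 86 → I/I/M on L3; bus BusRdX Flush; mem=73
  op21 P1: store L1 := 93 → I/M/I on L1; bus (none); mem=74

state = I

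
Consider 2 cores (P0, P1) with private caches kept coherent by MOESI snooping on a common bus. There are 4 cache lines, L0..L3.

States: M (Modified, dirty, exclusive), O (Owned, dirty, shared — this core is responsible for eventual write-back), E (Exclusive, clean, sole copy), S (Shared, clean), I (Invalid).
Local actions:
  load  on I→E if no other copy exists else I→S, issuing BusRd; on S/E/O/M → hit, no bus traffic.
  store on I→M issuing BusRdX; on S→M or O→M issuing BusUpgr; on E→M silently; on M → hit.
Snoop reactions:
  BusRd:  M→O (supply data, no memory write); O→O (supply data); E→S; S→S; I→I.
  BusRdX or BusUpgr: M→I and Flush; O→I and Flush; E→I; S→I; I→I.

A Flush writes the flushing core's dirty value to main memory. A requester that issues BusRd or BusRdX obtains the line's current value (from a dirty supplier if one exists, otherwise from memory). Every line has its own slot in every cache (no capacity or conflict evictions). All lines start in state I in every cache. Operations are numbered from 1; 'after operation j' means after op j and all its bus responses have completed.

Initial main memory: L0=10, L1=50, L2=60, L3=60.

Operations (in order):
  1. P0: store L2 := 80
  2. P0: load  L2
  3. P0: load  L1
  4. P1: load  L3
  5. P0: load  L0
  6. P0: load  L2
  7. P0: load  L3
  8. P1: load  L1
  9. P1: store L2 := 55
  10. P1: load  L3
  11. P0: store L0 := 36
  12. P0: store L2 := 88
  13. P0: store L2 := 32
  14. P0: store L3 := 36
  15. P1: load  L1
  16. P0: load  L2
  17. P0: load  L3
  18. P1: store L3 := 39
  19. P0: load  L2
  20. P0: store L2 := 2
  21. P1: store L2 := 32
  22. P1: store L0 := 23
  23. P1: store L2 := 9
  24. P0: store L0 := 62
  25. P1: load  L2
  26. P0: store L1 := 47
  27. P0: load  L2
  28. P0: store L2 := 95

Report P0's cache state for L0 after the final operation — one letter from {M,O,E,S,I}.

[1] P0: store L2 := 80 | P0:M(80), P1:I | bus: BusRdX
[2] P0: load  L2 | P0:M(80), P1:I | bus: none
[3] P0: load  L1 | P0:E(50), P1:I | bus: BusRd
[4] P1: load  L3 | P0:I, P1:E(60) | bus: BusRd
[5] P0: load  L0 | P0:E(10), P1:I | bus: BusRd
[6] P0: load  L2 | P0:M(80), P1:I | bus: none
[7] P0: load  L3 | P0:S(60), P1:S(60) | bus: BusRd
[8] P1: load  L1 | P0:S(50), P1:S(50) | bus: BusRd
[9] P1: store L2 := 55 | P0:I, P1:M(55) | bus: BusRdX,Flush
[10] P1: load  L3 | P0:S(60), P1:S(60) | bus: none
[11] P0: store L0 := 36 | P0:M(36), P1:I | bus: none
[12] P0: store L2 := 88 | P0:M(88), P1:I | bus: BusRdX,Flush
[13] P0: store L2 := 32 | P0:M(32), P1:I | bus: none
[14] P0: store L3 := 36 | P0:M(36), P1:I | bus: BusUpgr
[15] P1: load  L1 | P0:S(50), P1:S(50) | bus: none
[16] P0: load  L2 | P0:M(32), P1:I | bus: none
[17] P0: load  L3 | P0:M(36), P1:I | bus: none
[18] P1: store L3 := 39 | P0:I, P1:M(39) | bus: BusRdX,Flush
[19] P0: load  L2 | P0:M(32), P1:I | bus: none
[20] P0: store L2 := 2 | P0:M(2), P1:I | bus: none
[21] P1: store L2 := 32 | P0:I, P1:M(32) | bus: BusRdX,Flush
[22] P1: store L0 := 23 | P0:I, P1:M(23) | bus: BusRdX,Flush
[23] P1: store L2 := 9 | P0:I, P1:M(9) | bus: none
[24] P0: store L0 := 62 | P0:M(62), P1:I | bus: BusRdX,Flush
[25] P1: load  L2 | P0:I, P1:M(9) | bus: none
[26] P0: store L1 := 47 | P0:M(47), P1:I | bus: BusUpgr
[27] P0: load  L2 | P0:S(9), P1:O(9) | bus: BusRd
[28] P0: store L2 := 95 | P0:M(95), P1:I | bus: BusUpgr,Flush

state = M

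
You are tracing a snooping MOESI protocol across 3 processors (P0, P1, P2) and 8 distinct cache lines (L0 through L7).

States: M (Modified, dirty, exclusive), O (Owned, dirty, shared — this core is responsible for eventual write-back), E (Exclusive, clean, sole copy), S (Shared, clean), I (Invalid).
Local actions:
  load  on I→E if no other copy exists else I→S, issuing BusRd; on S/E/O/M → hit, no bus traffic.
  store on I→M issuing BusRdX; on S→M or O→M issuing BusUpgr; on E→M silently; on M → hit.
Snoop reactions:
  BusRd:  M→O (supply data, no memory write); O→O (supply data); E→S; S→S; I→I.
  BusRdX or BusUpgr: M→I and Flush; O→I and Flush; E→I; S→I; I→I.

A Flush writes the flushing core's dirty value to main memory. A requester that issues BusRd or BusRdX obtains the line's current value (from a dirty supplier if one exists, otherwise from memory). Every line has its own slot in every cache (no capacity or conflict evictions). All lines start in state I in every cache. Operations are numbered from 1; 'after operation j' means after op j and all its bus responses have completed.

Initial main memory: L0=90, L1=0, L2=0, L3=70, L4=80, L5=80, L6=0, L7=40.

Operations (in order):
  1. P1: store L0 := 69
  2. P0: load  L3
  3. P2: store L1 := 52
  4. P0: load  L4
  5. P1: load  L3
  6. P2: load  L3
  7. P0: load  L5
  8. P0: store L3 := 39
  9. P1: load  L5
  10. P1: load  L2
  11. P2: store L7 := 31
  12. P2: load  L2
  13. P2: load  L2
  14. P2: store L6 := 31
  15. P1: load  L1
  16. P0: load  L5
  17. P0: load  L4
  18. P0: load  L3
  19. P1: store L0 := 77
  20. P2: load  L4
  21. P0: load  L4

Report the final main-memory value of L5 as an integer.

[1] P1: store L0 := 69 | P0:I, P1:M(69), P2:I | bus: BusRdX
[2] P0: load  L3 | P0:E(70), P1:I, P2:I | bus: BusRd
[3] P2: store L1 := 52 | P0:I, P1:I, P2:M(52) | bus: BusRdX
[4] P0: load  L4 | P0:E(80), P1:I, P2:I | bus: BusRd
[5] P1: load  L3 | P0:S(70), P1:S(70), P2:I | bus: BusRd
[6] P2: load  L3 | P0:S(70), P1:S(70), P2:S(70) | bus: BusRd
[7] P0: load  L5 | P0:E(80), P1:I, P2:I | bus: BusRd
[8] P0: store L3 := 39 | P0:M(39), P1:I, P2:I | bus: BusUpgr
[9] P1: load  L5 | P0:S(80), P1:S(80), P2:I | bus: BusRd
[10] P1: load  L2 | P0:I, P1:E(0), P2:I | bus: BusRd
[11] P2: store L7 := 31 | P0:I, P1:I, P2:M(31) | bus: BusRdX
[12] P2: load  L2 | P0:I, P1:S(0), P2:S(0) | bus: BusRd
[13] P2: load  L2 | P0:I, P1:S(0), P2:S(0) | bus: none
[14] P2: store L6 := 31 | P0:I, P1:I, P2:M(31) | bus: BusRdX
[15] P1: load  L1 | P0:I, P1:S(52), P2:O(52) | bus: BusRd
[16] P0: load  L5 | P0:S(80), P1:S(80), P2:I | bus: none
[17] P0: load  L4 | P0:E(80), P1:I, P2:I | bus: none
[18] P0: load  L3 | P0:M(39), P1:I, P2:I | bus: none
[19] P1: store L0 := 77 | P0:I, P1:M(77), P2:I | bus: none
[20] P2: load  L4 | P0:S(80), P1:I, P2:S(80) | bus: BusRd
[21] P0: load  L4 | P0:S(80), P1:I, P2:S(80) | bus: none

memory[L5] = 80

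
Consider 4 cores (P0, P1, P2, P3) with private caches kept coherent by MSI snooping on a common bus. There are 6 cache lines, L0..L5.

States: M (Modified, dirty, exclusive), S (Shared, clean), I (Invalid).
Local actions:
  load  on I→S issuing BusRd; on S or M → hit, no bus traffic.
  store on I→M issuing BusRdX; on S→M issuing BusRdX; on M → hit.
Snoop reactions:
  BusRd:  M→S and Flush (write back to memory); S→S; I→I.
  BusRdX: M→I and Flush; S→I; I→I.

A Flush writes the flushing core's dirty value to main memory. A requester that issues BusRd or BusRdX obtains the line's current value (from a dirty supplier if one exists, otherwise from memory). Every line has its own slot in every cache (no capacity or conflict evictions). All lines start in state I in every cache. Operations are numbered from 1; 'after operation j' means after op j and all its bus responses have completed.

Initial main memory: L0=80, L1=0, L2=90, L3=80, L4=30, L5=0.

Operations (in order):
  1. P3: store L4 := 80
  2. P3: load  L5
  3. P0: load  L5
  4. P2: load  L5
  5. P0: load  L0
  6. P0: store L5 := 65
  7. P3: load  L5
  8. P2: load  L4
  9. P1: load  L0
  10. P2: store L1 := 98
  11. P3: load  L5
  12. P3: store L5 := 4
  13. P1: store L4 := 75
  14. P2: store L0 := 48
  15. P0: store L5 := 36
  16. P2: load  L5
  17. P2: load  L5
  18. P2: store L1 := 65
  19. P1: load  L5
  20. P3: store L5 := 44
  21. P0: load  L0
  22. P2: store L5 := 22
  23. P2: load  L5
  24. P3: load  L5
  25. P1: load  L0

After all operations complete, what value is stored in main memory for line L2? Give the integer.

[1] P3: store L4 := 80 | P0:I, P1:I, P2:I, P3:M(80) | bus: BusRdX
[2] P3: load  L5 | P0:I, P1:I, P2:I, P3:S(0) | bus: BusRd
[3] P0: load  L5 | P0:S(0), P1:I, P2:I, P3:S(0) | bus: BusRd
[4] P2: load  L5 | P0:S(0), P1:I, P2:S(0), P3:S(0) | bus: BusRd
[5] P0: load  L0 | P0:S(80), P1:I, P2:I, P3:I | bus: BusRd
[6] P0: store L5 := 65 | P0:M(65), P1:I, P2:I, P3:I | bus: BusRdX
[7] P3: load  L5 | P0:S(65), P1:I, P2:I, P3:S(65) | bus: BusRd,Flush
[8] P2: load  L4 | P0:I, P1:I, P2:S(80), P3:S(80) | bus: BusRd,Flush
[9] P1: load  L0 | P0:S(80), P1:S(80), P2:I, P3:I | bus: BusRd
[10] P2: store L1 := 98 | P0:I, P1:I, P2:M(98), P3:I | bus: BusRdX
[11] P3: load  L5 | P0:S(65), P1:I, P2:I, P3:S(65) | bus: none
[12] P3: store L5 := 4 | P0:I, P1:I, P2:I, P3:M(4) | bus: BusRdX
[13] P1: store L4 := 75 | P0:I, P1:M(75), P2:I, P3:I | bus: BusRdX
[14] P2: store L0 := 48 | P0:I, P1:I, P2:M(48), P3:I | bus: BusRdX
[15] P0: store L5 := 36 | P0:M(36), P1:I, P2:I, P3:I | bus: BusRdX,Flush
[16] P2: load  L5 | P0:S(36), P1:I, P2:S(36), P3:I | bus: BusRd,Flush
[17] P2: load  L5 | P0:S(36), P1:I, P2:S(36), P3:I | bus: none
[18] P2: store L1 := 65 | P0:I, P1:I, P2:M(65), P3:I | bus: none
[19] P1: load  L5 | P0:S(36), P1:S(36), P2:S(36), P3:I | bus: BusRd
[20] P3: store L5 := 44 | P0:I, P1:I, P2:I, P3:M(44) | bus: BusRdX
[21] P0: load  L0 | P0:S(48), P1:I, P2:S(48), P3:I | bus: BusRd,Flush
[22] P2: store L5 := 22 | P0:I, P1:I, P2:M(22), P3:I | bus: BusRdX,Flush
[23] P2: load  L5 | P0:I, P1:I, P2:M(22), P3:I | bus: none
[24] P3: load  L5 | P0:I, P1:I, P2:S(22), P3:S(22) | bus: BusRd,Flush
[25] P1: load  L0 | P0:S(48), P1:S(48), P2:S(48), P3:I | bus: BusRd

memory[L2] = 90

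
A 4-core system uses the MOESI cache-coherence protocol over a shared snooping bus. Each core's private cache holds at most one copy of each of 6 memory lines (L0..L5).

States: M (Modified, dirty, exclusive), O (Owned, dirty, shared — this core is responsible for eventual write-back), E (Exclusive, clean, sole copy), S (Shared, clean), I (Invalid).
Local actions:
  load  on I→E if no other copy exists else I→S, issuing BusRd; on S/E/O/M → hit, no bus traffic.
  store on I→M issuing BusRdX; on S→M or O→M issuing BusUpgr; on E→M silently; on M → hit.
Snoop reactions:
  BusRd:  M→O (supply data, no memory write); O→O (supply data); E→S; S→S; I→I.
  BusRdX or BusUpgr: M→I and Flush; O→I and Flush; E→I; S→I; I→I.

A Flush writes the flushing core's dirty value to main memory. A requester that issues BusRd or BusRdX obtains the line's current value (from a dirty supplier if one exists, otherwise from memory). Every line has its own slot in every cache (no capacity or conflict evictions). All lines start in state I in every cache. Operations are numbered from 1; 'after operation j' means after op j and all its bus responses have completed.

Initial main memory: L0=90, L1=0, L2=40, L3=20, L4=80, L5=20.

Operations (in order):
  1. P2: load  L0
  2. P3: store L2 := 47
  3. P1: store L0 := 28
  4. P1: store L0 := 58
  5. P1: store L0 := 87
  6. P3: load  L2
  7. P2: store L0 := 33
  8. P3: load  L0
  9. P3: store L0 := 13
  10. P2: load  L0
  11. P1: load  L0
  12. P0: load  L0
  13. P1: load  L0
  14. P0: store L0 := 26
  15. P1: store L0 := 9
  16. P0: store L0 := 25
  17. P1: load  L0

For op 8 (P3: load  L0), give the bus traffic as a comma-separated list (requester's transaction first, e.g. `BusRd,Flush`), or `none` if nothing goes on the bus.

bus = BusRd

step 1: P2: load  L0  ⟶  IIEI  (L0)  txn=BusRd  M[L0]=90
step 2: P3: store L2 := 47  ⟶  IIIM  (L2)  txn=BusRdX  M[L2]=40
step 3: P1: store L0 := 28  ⟶  IMII  (L0)  txn=BusRdX  M[L0]=90
step 4: P1: store L0 := 58  ⟶  IMII  (L0)  txn=∅  M[L0]=90
step 5: P1: store L0 := 87  ⟶  IMII  (L0)  txn=∅  M[L0]=90
step 6: P3: load  L2  ⟶  IIIM  (L2)  txn=∅  M[L2]=40
step 7: P2: store L0 := 33  ⟶  IIMI  (L0)  txn=BusRdX+Flush  M[L0]=87
step 8: P3: load  L0  ⟶  IIOS  (L0)  txn=BusRd  M[L0]=87
step 9: P3: store L0 := 13  ⟶  IIIM  (L0)  txn=BusUpgr+Flush  M[L0]=33
step 10: P2: load  L0  ⟶  IISO  (L0)  txn=BusRd  M[L0]=33
step 11: P1: load  L0  ⟶  ISSO  (L0)  txn=BusRd  M[L0]=33
step 12: P0: load  L0  ⟶  SSSO  (L0)  txn=BusRd  M[L0]=33
step 13: P1: load  L0  ⟶  SSSO  (L0)  txn=∅  M[L0]=33
step 14: P0: store L0 := 26  ⟶  MIII  (L0)  txn=BusUpgr+Flush  M[L0]=13
step 15: P1: store L0 := 9  ⟶  IMII  (L0)  txn=BusRdX+Flush  M[L0]=26
step 16: P0: store L0 := 25  ⟶  MIII  (L0)  txn=BusRdX+Flush  M[L0]=9
step 17: P1: load  L0  ⟶  OSII  (L0)  txn=BusRd  M[L0]=9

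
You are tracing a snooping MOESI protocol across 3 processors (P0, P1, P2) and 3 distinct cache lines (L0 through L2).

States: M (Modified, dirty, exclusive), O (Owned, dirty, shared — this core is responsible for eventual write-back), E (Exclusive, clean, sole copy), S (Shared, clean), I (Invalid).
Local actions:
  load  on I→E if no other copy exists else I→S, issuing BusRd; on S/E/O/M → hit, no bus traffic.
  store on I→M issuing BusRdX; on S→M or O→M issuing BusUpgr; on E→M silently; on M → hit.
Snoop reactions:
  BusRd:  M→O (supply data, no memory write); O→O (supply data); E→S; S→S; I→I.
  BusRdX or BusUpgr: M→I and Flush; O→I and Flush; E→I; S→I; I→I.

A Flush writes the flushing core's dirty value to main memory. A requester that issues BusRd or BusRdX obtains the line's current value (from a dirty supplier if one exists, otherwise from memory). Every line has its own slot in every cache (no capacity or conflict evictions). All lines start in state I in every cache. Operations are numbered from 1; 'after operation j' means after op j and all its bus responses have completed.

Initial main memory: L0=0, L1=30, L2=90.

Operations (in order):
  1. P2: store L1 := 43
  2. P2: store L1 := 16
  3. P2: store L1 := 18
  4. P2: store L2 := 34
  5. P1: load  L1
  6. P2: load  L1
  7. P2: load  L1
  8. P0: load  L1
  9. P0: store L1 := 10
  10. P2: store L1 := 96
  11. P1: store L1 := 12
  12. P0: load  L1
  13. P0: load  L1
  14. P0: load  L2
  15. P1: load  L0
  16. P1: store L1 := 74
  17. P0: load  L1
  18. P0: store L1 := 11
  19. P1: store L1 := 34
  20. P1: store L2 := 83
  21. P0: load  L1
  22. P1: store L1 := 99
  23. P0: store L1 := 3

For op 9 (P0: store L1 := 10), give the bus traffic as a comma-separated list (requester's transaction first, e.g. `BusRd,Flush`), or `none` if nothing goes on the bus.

bus = BusUpgr,Flush

1. P2: store L1 := 43  bus=[BusRdX]  L1: P0=I P1=I P2=M  mem[L1]=30
2. P2: store L1 := 16  bus=[-]  L1: P0=I P1=I P2=M  mem[L1]=30
3. P2: store L1 := 18  bus=[-]  L1: P0=I P1=I P2=M  mem[L1]=30
4. P2: store L2 := 34  bus=[BusRdX]  L2: P0=I P1=I P2=M  mem[L2]=90
5. P1: load  L1  bus=[BusRd]  L1: P0=I P1=S P2=O  mem[L1]=30
6. P2: load  L1  bus=[-]  L1: P0=I P1=S P2=O  mem[L1]=30
7. P2: load  L1  bus=[-]  L1: P0=I P1=S P2=O  mem[L1]=30
8. P0: load  L1  bus=[BusRd]  L1: P0=S P1=S P2=O  mem[L1]=30
9. P0: store L1 := 10  bus=[BusUpgr,Flush]  L1: P0=M P1=I P2=I  mem[L1]=18
10. P2: store L1 := 96  bus=[BusRdX,Flush]  L1: P0=I P1=I P2=M  mem[L1]=10
11. P1: store L1 := 12  bus=[BusRdX,Flush]  L1: P0=I P1=M P2=I  mem[L1]=96
12. P0: load  L1  bus=[BusRd]  L1: P0=S P1=O P2=I  mem[L1]=96
13. P0: load  L1  bus=[-]  L1: P0=S P1=O P2=I  mem[L1]=96
14. P0: load  L2  bus=[BusRd]  L2: P0=S P1=I P2=O  mem[L2]=90
15. P1: load  L0  bus=[BusRd]  L0: P0=I P1=E P2=I  mem[L0]=0
16. P1: store L1 := 74  bus=[BusUpgr]  L1: P0=I P1=M P2=I  mem[L1]=96
17. P0: load  L1  bus=[BusRd]  L1: P0=S P1=O P2=I  mem[L1]=96
18. P0: store L1 := 11  bus=[BusUpgr,Flush]  L1: P0=M P1=I P2=I  mem[L1]=74
19. P1: store L1 := 34  bus=[BusRdX,Flush]  L1: P0=I P1=M P2=I  mem[L1]=11
20. P1: store L2 := 83  bus=[BusRdX,Flush]  L2: P0=I P1=M P2=I  mem[L2]=34
21. P0: load  L1  bus=[BusRd]  L1: P0=S P1=O P2=I  mem[L1]=11
22. P1: store L1 := 99  bus=[BusUpgr]  L1: P0=I P1=M P2=I  mem[L1]=11
23. P0: store L1 := 3  bus=[BusRdX,Flush]  L1: P0=M P1=I P2=I  mem[L1]=99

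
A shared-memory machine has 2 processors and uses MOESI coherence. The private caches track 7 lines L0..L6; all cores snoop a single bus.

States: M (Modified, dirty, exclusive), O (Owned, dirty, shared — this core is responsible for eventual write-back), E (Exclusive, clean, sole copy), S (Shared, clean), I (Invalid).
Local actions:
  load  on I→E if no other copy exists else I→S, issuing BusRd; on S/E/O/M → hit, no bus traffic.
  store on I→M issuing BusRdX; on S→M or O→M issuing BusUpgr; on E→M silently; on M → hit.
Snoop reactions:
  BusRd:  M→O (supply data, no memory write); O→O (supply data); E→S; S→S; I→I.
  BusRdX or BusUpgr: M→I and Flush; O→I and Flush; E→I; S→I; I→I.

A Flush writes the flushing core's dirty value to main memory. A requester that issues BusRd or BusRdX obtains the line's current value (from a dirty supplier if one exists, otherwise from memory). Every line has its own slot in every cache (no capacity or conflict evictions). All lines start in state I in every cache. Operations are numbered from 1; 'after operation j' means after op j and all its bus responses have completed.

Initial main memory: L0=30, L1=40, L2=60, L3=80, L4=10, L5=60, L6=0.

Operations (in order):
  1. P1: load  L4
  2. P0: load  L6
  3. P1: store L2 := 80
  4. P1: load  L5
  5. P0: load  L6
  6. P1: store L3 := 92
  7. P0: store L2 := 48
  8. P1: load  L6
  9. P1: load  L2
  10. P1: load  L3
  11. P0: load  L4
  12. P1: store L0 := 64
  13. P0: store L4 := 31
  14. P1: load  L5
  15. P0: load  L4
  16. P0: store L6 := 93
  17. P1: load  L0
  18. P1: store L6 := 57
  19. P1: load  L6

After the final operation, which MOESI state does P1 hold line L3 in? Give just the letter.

  op1 P1: load  L4 → I/E on L4; bus BusRd; mem=10
  op2 P0: load  L6 → E/I on L6; bus BusRd; mem=0
  op3 P1: store L2 := 80 → I/M on L2; bus BusRdX; mem=60
  op4 P1: load  L5 → I/E on L5; bus BusRd; mem=60
  op5 P0: load  L6 → E/I on L6; bus (none); mem=0
  op6 P1: store L3 := 92 → I/M on L3; bus BusRdX; mem=80
  op7 P0: store L2 := 48 → M/I on L2; bus BusRdX Flush; mem=80
  op8 P1: load  L6 → S/S on L6; bus BusRd; mem=0
  op9 P1: load  L2 → O/S on L2; bus BusRd; mem=80
  op10 P1: load  L3 → I/M on L3; bus (none); mem=80
  op11 P0: load  L4 → S/S on L4; bus BusRd; mem=10
  op12 P1: store L0 := 64 → I/M on L0; bus BusRdX; mem=30
  op13 P0: store L4 := 31 → M/I on L4; bus BusUpgr; mem=10
  op14 P1: load  L5 → I/E on L5; bus (none); mem=60
  op15 P0: load  L4 → M/I on L4; bus (none); mem=10
  op16 P0: store L6 := 93 → M/I on L6; bus BusUpgr; mem=0
  op17 P1: load  L0 → I/M on L0; bus (none); mem=30
  op18 P1: store L6 := 57 → I/M on L6; bus BusRdX Flush; mem=93
  op19 P1: load  L6 → I/M on L6; bus (none); mem=93

state = M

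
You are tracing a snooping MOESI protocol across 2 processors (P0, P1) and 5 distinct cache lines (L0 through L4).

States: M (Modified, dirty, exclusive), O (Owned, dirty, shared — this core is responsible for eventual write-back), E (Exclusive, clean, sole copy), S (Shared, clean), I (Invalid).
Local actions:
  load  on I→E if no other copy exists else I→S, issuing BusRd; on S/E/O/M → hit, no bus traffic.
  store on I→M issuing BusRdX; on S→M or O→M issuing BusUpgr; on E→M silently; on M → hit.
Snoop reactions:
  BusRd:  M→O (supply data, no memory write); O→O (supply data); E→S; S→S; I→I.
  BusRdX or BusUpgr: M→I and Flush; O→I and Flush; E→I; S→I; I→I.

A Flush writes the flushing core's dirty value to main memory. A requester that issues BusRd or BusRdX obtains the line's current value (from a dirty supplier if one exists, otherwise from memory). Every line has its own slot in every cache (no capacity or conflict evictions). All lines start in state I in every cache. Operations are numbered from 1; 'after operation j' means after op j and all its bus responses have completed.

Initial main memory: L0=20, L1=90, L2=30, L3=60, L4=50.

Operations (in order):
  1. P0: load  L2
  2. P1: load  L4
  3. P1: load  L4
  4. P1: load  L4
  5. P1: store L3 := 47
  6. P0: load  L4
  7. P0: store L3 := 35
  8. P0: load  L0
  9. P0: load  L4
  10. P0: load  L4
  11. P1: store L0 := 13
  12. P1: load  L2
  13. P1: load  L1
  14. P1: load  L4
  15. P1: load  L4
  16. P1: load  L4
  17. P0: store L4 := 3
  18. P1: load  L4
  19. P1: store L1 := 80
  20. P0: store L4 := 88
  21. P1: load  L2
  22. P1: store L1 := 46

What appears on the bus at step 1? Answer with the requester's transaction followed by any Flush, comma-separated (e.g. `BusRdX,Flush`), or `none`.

bus = BusRd

[1] P0: load  L2 | P0:E(30), P1:I | bus: BusRd
[2] P1: load  L4 | P0:I, P1:E(50) | bus: BusRd
[3] P1: load  L4 | P0:I, P1:E(50) | bus: none
[4] P1: load  L4 | P0:I, P1:E(50) | bus: none
[5] P1: store L3 := 47 | P0:I, P1:M(47) | bus: BusRdX
[6] P0: load  L4 | P0:S(50), P1:S(50) | bus: BusRd
[7] P0: store L3 := 35 | P0:M(35), P1:I | bus: BusRdX,Flush
[8] P0: load  L0 | P0:E(20), P1:I | bus: BusRd
[9] P0: load  L4 | P0:S(50), P1:S(50) | bus: none
[10] P0: load  L4 | P0:S(50), P1:S(50) | bus: none
[11] P1: store L0 := 13 | P0:I, P1:M(13) | bus: BusRdX
[12] P1: load  L2 | P0:S(30), P1:S(30) | bus: BusRd
[13] P1: load  L1 | P0:I, P1:E(90) | bus: BusRd
[14] P1: load  L4 | P0:S(50), P1:S(50) | bus: none
[15] P1: load  L4 | P0:S(50), P1:S(50) | bus: none
[16] P1: load  L4 | P0:S(50), P1:S(50) | bus: none
[17] P0: store L4 := 3 | P0:M(3), P1:I | bus: BusUpgr
[18] P1: load  L4 | P0:O(3), P1:S(3) | bus: BusRd
[19] P1: store L1 := 80 | P0:I, P1:M(80) | bus: none
[20] P0: store L4 := 88 | P0:M(88), P1:I | bus: BusUpgr
[21] P1: load  L2 | P0:S(30), P1:S(30) | bus: none
[22] P1: store L1 := 46 | P0:I, P1:M(46) | bus: none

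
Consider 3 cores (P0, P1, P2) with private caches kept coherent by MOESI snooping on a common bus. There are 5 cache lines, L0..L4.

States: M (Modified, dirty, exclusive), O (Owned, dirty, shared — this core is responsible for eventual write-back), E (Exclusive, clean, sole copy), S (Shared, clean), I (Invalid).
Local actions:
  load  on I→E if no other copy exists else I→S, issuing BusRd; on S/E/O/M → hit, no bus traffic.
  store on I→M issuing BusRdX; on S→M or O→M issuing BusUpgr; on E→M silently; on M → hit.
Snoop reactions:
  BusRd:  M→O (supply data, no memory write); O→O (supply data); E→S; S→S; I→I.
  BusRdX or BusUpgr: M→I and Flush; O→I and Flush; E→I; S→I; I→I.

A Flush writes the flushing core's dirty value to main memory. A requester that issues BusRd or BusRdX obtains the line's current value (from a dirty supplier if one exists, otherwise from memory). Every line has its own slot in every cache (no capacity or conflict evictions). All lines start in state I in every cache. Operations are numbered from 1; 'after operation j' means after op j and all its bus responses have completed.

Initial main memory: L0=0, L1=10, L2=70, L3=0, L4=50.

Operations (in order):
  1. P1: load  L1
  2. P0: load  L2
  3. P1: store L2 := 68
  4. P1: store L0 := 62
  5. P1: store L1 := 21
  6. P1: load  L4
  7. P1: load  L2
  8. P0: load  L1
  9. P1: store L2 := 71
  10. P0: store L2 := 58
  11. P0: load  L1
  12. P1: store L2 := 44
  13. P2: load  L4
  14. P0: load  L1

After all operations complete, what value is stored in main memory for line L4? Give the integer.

  op1 P1: load  L1 → I/E/I on L1; bus BusRd; mem=10
  op2 P0: load  L2 → E/I/I on L2; bus BusRd; mem=70
  op3 P1: store L2 := 68 → I/M/I on L2; bus BusRdX; mem=70
  op4 P1: store L0 := 62 → I/M/I on L0; bus BusRdX; mem=0
  op5 P1: store L1 := 21 → I/M/I on L1; bus (none); mem=10
  op6 P1: load  L4 → I/E/I on L4; bus BusRd; mem=50
  op7 P1: load  L2 → I/M/I on L2; bus (none); mem=70
  op8 P0: load  L1 → S/O/I on L1; bus BusRd; mem=10
  op9 P1: store L2 := 71 → I/M/I on L2; bus (none); mem=70
  op10 P0: store L2 := 58 → M/I/I on L2; bus BusRdX Flush; mem=71
  op11 P0: load  L1 → S/O/I on L1; bus (none); mem=10
  op12 P1: store L2 := 44 → I/M/I on L2; bus BusRdX Flush; mem=58
  op13 P2: load  L4 → I/S/S on L4; bus BusRd; mem=50
  op14 P0: load  L1 → S/O/I on L1; bus (none); mem=10

memory[L4] = 50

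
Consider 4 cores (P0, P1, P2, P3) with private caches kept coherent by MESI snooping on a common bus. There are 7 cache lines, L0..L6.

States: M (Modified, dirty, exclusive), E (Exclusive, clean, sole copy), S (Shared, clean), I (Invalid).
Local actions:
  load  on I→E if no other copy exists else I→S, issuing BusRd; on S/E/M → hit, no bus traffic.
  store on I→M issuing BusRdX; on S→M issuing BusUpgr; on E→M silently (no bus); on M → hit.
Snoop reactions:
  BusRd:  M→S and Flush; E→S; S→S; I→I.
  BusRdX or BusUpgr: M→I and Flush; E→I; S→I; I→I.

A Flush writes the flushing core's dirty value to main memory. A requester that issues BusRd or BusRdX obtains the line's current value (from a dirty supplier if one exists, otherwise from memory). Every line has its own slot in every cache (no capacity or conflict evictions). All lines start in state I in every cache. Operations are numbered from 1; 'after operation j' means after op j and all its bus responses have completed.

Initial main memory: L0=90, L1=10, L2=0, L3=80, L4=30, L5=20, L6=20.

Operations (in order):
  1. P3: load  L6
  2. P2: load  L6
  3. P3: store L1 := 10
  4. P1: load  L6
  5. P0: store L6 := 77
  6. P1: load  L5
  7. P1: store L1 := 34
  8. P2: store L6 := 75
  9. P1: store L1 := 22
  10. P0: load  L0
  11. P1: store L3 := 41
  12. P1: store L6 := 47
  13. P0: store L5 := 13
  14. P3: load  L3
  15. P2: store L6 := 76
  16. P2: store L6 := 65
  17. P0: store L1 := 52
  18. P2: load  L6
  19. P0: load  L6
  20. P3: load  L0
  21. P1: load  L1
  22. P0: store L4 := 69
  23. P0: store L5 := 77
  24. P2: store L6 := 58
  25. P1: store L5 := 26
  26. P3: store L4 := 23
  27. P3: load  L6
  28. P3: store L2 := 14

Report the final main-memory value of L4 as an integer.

[1] P3: load  L6 | P0:I, P1:I, P2:I, P3:E(20) | bus: BusRd
[2] P2: load  L6 | P0:I, P1:I, P2:S(20), P3:S(20) | bus: BusRd
[3] P3: store L1 := 10 | P0:I, P1:I, P2:I, P3:M(10) | bus: BusRdX
[4] P1: load  L6 | P0:I, P1:S(20), P2:S(20), P3:S(20) | bus: BusRd
[5] P0: store L6 := 77 | P0:M(77), P1:I, P2:I, P3:I | bus: BusRdX
[6] P1: load  L5 | P0:I, P1:E(20), P2:I, P3:I | bus: BusRd
[7] P1: store L1 := 34 | P0:I, P1:M(34), P2:I, P3:I | bus: BusRdX,Flush
[8] P2: store L6 := 75 | P0:I, P1:I, P2:M(75), P3:I | bus: BusRdX,Flush
[9] P1: store L1 := 22 | P0:I, P1:M(22), P2:I, P3:I | bus: none
[10] P0: load  L0 | P0:E(90), P1:I, P2:I, P3:I | bus: BusRd
[11] P1: store L3 := 41 | P0:I, P1:M(41), P2:I, P3:I | bus: BusRdX
[12] P1: store L6 := 47 | P0:I, P1:M(47), P2:I, P3:I | bus: BusRdX,Flush
[13] P0: store L5 := 13 | P0:M(13), P1:I, P2:I, P3:I | bus: BusRdX
[14] P3: load  L3 | P0:I, P1:S(41), P2:I, P3:S(41) | bus: BusRd,Flush
[15] P2: store L6 := 76 | P0:I, P1:I, P2:M(76), P3:I | bus: BusRdX,Flush
[16] P2: store L6 := 65 | P0:I, P1:I, P2:M(65), P3:I | bus: none
[17] P0: store L1 := 52 | P0:M(52), P1:I, P2:I, P3:I | bus: BusRdX,Flush
[18] P2: load  L6 | P0:I, P1:I, P2:M(65), P3:I | bus: none
[19] P0: load  L6 | P0:S(65), P1:I, P2:S(65), P3:I | bus: BusRd,Flush
[20] P3: load  L0 | P0:S(90), P1:I, P2:I, P3:S(90) | bus: BusRd
[21] P1: load  L1 | P0:S(52), P1:S(52), P2:I, P3:I | bus: BusRd,Flush
[22] P0: store L4 := 69 | P0:M(69), P1:I, P2:I, P3:I | bus: BusRdX
[23] P0: store L5 := 77 | P0:M(77), P1:I, P2:I, P3:I | bus: none
[24] P2: store L6 := 58 | P0:I, P1:I, P2:M(58), P3:I | bus: BusUpgr
[25] P1: store L5 := 26 | P0:I, P1:M(26), P2:I, P3:I | bus: BusRdX,Flush
[26] P3: store L4 := 23 | P0:I, P1:I, P2:I, P3:M(23) | bus: BusRdX,Flush
[27] P3: load  L6 | P0:I, P1:I, P2:S(58), P3:S(58) | bus: BusRd,Flush
[28] P3: store L2 := 14 | P0:I, P1:I, P2:I, P3:M(14) | bus: BusRdX

memory[L4] = 69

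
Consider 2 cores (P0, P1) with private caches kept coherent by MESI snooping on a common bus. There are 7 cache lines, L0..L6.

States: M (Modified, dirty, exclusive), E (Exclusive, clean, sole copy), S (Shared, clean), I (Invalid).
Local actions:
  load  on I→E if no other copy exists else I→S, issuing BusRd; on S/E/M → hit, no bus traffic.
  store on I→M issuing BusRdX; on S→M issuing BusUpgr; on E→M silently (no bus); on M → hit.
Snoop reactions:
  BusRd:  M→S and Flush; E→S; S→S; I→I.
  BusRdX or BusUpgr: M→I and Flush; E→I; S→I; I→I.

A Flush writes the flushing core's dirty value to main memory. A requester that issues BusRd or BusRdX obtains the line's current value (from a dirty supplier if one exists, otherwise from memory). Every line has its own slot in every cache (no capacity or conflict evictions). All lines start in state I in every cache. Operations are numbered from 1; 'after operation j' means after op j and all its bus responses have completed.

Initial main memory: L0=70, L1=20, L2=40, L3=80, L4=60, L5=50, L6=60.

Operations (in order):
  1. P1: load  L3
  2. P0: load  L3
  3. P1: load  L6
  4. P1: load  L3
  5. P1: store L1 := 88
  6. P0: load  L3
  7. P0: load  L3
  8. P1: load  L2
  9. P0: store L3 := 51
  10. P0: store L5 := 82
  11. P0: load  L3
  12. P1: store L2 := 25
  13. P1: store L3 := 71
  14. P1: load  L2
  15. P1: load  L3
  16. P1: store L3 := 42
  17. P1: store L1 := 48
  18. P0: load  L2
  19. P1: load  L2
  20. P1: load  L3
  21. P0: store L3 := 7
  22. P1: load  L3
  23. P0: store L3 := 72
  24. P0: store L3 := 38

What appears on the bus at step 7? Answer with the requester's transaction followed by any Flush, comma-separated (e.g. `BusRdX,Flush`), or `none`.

  op1 P1: load  L3 → I/E on L3; bus BusRd; mem=80
  op2 P0: load  L3 → S/S on L3; bus BusRd; mem=80
  op3 P1: load  L6 → I/E on L6; bus BusRd; mem=60
  op4 P1: load  L3 → S/S on L3; bus (none); mem=80
  op5 P1: store L1 := 88 → I/M on L1; bus BusRdX; mem=20
  op6 P0: load  L3 → S/S on L3; bus (none); mem=80
  op7 P0: load  L3 → S/S on L3; bus (none); mem=80
  op8 P1: load  L2 → I/E on L2; bus BusRd; mem=40
  op9 P0: store L3 := 51 → M/I on L3; bus BusUpgr; mem=80
  op10 P0: store L5 := 82 → M/I on L5; bus BusRdX; mem=50
  op11 P0: load  L3 → M/I on L3; bus (none); mem=80
  op12 P1: store L2 := 25 → I/M on L2; bus (none); mem=40
  op13 P1: store L3 := 71 → I/M on L3; bus BusRdX Flush; mem=51
  op14 P1: load  L2 → I/M on L2; bus (none); mem=40
  op15 P1: load  L3 → I/M on L3; bus (none); mem=51
  op16 P1: store L3 := 42 → I/M on L3; bus (none); mem=51
  op17 P1: store L1 := 48 → I/M on L1; bus (none); mem=20
  op18 P0: load  L2 → S/S on L2; bus BusRd Flush; mem=25
  op19 P1: load  L2 → S/S on L2; bus (none); mem=25
  op20 P1: load  L3 → I/M on L3; bus (none); mem=51
  op21 P0: store L3 := 7 → M/I on L3; bus BusRdX Flush; mem=42
  op22 P1: load  L3 → S/S on L3; bus BusRd Flush; mem=7
  op23 P0: store L3 := 72 → M/I on L3; bus BusUpgr; mem=7
  op24 P0: store L3 := 38 → M/I on L3; bus (none); mem=7

bus = none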